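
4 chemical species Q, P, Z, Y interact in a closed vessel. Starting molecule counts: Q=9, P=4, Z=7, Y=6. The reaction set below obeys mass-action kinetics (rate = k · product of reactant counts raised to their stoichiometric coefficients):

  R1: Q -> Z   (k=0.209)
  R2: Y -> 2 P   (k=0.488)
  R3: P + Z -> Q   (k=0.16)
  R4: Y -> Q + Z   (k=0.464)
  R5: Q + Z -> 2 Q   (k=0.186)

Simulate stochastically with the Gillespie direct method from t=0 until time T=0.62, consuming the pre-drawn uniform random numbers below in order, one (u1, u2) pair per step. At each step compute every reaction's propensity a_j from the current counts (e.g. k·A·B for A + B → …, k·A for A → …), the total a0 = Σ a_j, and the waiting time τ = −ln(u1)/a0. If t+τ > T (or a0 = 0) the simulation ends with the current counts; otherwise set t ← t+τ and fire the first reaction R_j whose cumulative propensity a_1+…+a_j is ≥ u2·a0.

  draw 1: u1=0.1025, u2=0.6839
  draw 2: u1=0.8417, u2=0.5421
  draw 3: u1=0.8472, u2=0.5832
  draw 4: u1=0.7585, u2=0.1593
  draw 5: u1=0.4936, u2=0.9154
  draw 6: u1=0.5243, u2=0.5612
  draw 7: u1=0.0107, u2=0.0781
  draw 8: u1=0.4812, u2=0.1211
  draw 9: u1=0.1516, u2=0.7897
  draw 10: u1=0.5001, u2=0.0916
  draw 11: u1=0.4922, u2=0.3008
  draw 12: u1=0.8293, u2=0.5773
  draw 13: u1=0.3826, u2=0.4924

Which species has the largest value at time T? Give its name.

t=0.000: Q=9 P=4 Z=7 Y=6
Draw 1: a1=1.881, a2=2.928, a3=4.480, a4=2.784, a5=11.718, a0=23.791; τ=−ln(0.1025)/23.791=0.096 → t=0.096; u2·a0=0.6839·23.791=16.271; a1+…+a4=12.073 < 16.271 ≤ a1+…+a5=23.791 → R5 fires; Q=10 P=4 Z=6 Y=6
Draw 2: a1=2.090, a2=2.928, a3=3.840, a4=2.784, a5=11.160, a0=22.802; τ=−ln(0.8417)/22.802=0.008 → t=0.103; u2·a0=0.5421·22.802=12.361; a1+…+a4=11.642 < 12.361 ≤ a1+…+a5=22.802 → R5 fires; Q=11 P=4 Z=5 Y=6
Draw 3: a1=2.299, a2=2.928, a3=3.200, a4=2.784, a5=10.230, a0=21.441; τ=−ln(0.8472)/21.441=0.008 → t=0.111; u2·a0=0.5832·21.441=12.504; a1+…+a4=11.211 < 12.504 ≤ a1+…+a5=21.441 → R5 fires; Q=12 P=4 Z=4 Y=6
Draw 4: a1=2.508, a2=2.928, a3=2.560, a4=2.784, a5=8.928, a0=19.708; τ=−ln(0.7585)/19.708=0.014 → t=0.125; u2·a0=0.1593·19.708=3.139; a1=2.508 < 3.139 ≤ a1+a2=5.436 → R2 fires; Q=12 P=6 Z=4 Y=5
Draw 5: a1=2.508, a2=2.440, a3=3.840, a4=2.320, a5=8.928, a0=20.036; τ=−ln(0.4936)/20.036=0.035 → t=0.160; u2·a0=0.9154·20.036=18.341; a1+…+a4=11.108 < 18.341 ≤ a1+…+a5=20.036 → R5 fires; Q=13 P=6 Z=3 Y=5
Draw 6: a1=2.717, a2=2.440, a3=2.880, a4=2.320, a5=7.254, a0=17.611; τ=−ln(0.5243)/17.611=0.037 → t=0.197; u2·a0=0.5612·17.611=9.883; a1+…+a3=8.037 < 9.883 ≤ a1+…+a4=10.357 → R4 fires; Q=14 P=6 Z=4 Y=4
Draw 7: a1=2.926, a2=1.952, a3=3.840, a4=1.856, a5=10.416, a0=20.990; τ=−ln(0.0107)/20.990=0.216 → t=0.413; u2·a0=0.0781·20.990=1.639 ≤ a1=2.926 → R1 fires; Q=13 P=6 Z=5 Y=4
Draw 8: a1=2.717, a2=1.952, a3=4.800, a4=1.856, a5=12.090, a0=23.415; τ=−ln(0.4812)/23.415=0.031 → t=0.444; u2·a0=0.1211·23.415=2.836; a1=2.717 < 2.836 ≤ a1+a2=4.669 → R2 fires; Q=13 P=8 Z=5 Y=3
Draw 9: a1=2.717, a2=1.464, a3=6.400, a4=1.392, a5=12.090, a0=24.063; τ=−ln(0.1516)/24.063=0.078 → t=0.523; u2·a0=0.7897·24.063=19.003; a1+…+a4=11.973 < 19.003 ≤ a1+…+a5=24.063 → R5 fires; Q=14 P=8 Z=4 Y=3
Draw 10: a1=2.926, a2=1.464, a3=5.120, a4=1.392, a5=10.416, a0=21.318; τ=−ln(0.5001)/21.318=0.033 → t=0.555; u2·a0=0.0916·21.318=1.953 ≤ a1=2.926 → R1 fires; Q=13 P=8 Z=5 Y=3
Draw 11: a1=2.717, a2=1.464, a3=6.400, a4=1.392, a5=12.090, a0=24.063; τ=−ln(0.4922)/24.063=0.029 → t=0.585; u2·a0=0.3008·24.063=7.238; a1+a2=4.181 < 7.238 ≤ a1+…+a3=10.581 → R3 fires; Q=14 P=7 Z=4 Y=3
Draw 12: a1=2.926, a2=1.464, a3=4.480, a4=1.392, a5=10.416, a0=20.678; τ=−ln(0.8293)/20.678=0.009 → t=0.594; u2·a0=0.5773·20.678=11.937; a1+…+a4=10.262 < 11.937 ≤ a1+…+a5=20.678 → R5 fires; Q=15 P=7 Z=3 Y=3
Draw 13: a1=3.135, a2=1.464, a3=3.360, a4=1.392, a5=8.370, a0=17.721; τ=−ln(0.3826)/17.721=0.054 → t=0.648 > T=0.62: stop.
At T=0.62: Q=15 P=7 Z=3 Y=3; the largest is Q.

Dominant species at T: Q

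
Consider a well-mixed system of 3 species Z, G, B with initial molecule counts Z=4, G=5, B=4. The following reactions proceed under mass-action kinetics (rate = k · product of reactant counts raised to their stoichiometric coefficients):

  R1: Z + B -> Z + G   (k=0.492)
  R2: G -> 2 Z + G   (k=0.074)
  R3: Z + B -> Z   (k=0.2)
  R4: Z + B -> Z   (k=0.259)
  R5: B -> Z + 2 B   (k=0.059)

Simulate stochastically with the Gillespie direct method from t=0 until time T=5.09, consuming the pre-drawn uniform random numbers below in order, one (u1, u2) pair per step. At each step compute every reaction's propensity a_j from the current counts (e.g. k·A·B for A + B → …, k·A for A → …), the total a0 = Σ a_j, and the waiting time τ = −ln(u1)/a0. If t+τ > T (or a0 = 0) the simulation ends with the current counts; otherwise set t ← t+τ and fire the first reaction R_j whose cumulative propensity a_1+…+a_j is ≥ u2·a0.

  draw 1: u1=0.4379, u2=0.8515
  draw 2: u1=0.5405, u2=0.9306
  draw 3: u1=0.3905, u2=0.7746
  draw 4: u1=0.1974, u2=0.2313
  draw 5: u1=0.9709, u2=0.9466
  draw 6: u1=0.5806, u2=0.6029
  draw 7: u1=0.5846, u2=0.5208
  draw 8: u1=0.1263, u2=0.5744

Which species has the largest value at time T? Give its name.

Dominant species at T: Z

t=0.000: Z=4 G=5 B=4
Draw 1: a1=7.872, a2=0.370, a3=3.200, a4=4.144, a5=0.236, a0=15.822; τ=−ln(0.4379)/15.822=0.052 → t=0.052; u2·a0=0.8515·15.822=13.472; a1+…+a3=11.442 < 13.472 ≤ a1+…+a4=15.586 → R4 fires; Z=4 G=5 B=3
Draw 2: a1=5.904, a2=0.370, a3=2.400, a4=3.108, a5=0.177, a0=11.959; τ=−ln(0.5405)/11.959=0.051 → t=0.104; u2·a0=0.9306·11.959=11.129; a1+…+a3=8.674 < 11.129 ≤ a1+…+a4=11.782 → R4 fires; Z=4 G=5 B=2
Draw 3: a1=3.936, a2=0.370, a3=1.600, a4=2.072, a5=0.118, a0=8.096; τ=−ln(0.3905)/8.096=0.116 → t=0.220; u2·a0=0.7746·8.096=6.271; a1+…+a3=5.906 < 6.271 ≤ a1+…+a4=7.978 → R4 fires; Z=4 G=5 B=1
Draw 4: a1=1.968, a2=0.370, a3=0.800, a4=1.036, a5=0.059, a0=4.233; τ=−ln(0.1974)/4.233=0.383 → t=0.603; u2·a0=0.2313·4.233=0.979 ≤ a1=1.968 → R1 fires; Z=4 G=6 B=0
Draw 5: a1=0.000, a2=0.444, a3=0.000, a4=0.000, a5=0.000, a0=0.444; τ=−ln(0.9709)/0.444=0.067 → t=0.670; u2·a0=0.9466·0.444=0.420; a1=0.000 < 0.420 ≤ a1+a2=0.444 → R2 fires; Z=6 G=6 B=0
Draw 6: a1=0.000, a2=0.444, a3=0.000, a4=0.000, a5=0.000, a0=0.444; τ=−ln(0.5806)/0.444=1.225 → t=1.894; u2·a0=0.6029·0.444=0.268; a1=0.000 < 0.268 ≤ a1+a2=0.444 → R2 fires; Z=8 G=6 B=0
Draw 7: a1=0.000, a2=0.444, a3=0.000, a4=0.000, a5=0.000, a0=0.444; τ=−ln(0.5846)/0.444=1.209 → t=3.103; u2·a0=0.5208·0.444=0.231; a1=0.000 < 0.231 ≤ a1+a2=0.444 → R2 fires; Z=10 G=6 B=0
Draw 8: a1=0.000, a2=0.444, a3=0.000, a4=0.000, a5=0.000, a0=0.444; τ=−ln(0.1263)/0.444=4.660 → t=7.763 > T=5.09: stop.
At T=5.09: Z=10 G=6 B=0; the largest is Z.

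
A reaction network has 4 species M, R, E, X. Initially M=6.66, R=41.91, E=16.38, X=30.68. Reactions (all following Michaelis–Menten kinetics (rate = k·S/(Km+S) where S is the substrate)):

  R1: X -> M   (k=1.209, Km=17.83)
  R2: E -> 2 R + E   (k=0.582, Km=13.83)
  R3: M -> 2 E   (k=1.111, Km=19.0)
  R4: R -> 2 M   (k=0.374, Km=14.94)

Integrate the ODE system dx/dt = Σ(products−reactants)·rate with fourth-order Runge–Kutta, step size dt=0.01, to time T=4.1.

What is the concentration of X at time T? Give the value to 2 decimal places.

RK4 with dt=0.01: 410 steps to T=4.1. Trajectory (selected grid times):
t=0.00: M=6.66 R=41.91 E=16.38 X=30.68
t=0.46: M=7.13 R=42.07 E=16.65 X=30.33
t=0.91: M=7.58 R=42.24 E=16.93 X=29.99
t=1.37: M=8.03 R=42.41 E=17.23 X=29.64
t=1.82: M=8.47 R=42.57 E=17.53 X=29.30
t=2.28: M=8.91 R=42.75 E=17.85 X=28.96
t=2.73: M=9.33 R=42.92 E=18.18 X=28.62
t=3.19: M=9.76 R=43.10 E=18.52 X=28.28
t=3.64: M=10.17 R=43.27 E=18.86 X=27.94
t=4.10: M=10.58 R=43.45 E=19.22 X=27.61
Read off X at T=4.1: 27.61

X at T = 27.61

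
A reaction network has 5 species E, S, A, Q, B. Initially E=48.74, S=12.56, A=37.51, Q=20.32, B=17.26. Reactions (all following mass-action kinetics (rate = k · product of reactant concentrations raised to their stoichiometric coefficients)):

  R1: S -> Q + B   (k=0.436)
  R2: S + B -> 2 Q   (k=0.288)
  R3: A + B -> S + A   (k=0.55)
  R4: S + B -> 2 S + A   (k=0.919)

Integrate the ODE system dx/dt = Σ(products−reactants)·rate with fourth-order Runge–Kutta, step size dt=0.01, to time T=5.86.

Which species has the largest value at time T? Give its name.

Dominant species at T: Q

RK4 with dt=0.01: 586 steps to T=5.86. Trajectory (selected grid times):
t=0.00: E=48.74 S=12.56 A=37.51 Q=20.32 B=17.26
t=0.65: E=48.74 S=23.77 A=46.87 Q=33.04 B=0.19
t=1.30: E=48.74 S=22.19 A=49.40 Q=41.14 B=0.18
t=1.95: E=48.74 S=20.79 A=51.64 Q=48.63 B=0.17
t=2.60: E=48.74 S=19.55 A=53.63 Q=55.59 B=0.16
t=3.26: E=48.74 S=18.43 A=55.44 Q=62.19 B=0.15
t=3.91: E=48.74 S=17.44 A=57.03 Q=68.27 B=0.15
t=4.56: E=48.74 S=16.54 A=58.47 Q=73.98 B=0.14
t=5.21: E=48.74 S=15.73 A=59.78 Q=79.37 B=0.13
t=5.86: E=48.74 S=14.99 A=60.97 Q=84.47 B=0.13
At T=5.86: E=48.74 S=14.99 A=60.97 Q=84.47 B=0.13; the largest is Q.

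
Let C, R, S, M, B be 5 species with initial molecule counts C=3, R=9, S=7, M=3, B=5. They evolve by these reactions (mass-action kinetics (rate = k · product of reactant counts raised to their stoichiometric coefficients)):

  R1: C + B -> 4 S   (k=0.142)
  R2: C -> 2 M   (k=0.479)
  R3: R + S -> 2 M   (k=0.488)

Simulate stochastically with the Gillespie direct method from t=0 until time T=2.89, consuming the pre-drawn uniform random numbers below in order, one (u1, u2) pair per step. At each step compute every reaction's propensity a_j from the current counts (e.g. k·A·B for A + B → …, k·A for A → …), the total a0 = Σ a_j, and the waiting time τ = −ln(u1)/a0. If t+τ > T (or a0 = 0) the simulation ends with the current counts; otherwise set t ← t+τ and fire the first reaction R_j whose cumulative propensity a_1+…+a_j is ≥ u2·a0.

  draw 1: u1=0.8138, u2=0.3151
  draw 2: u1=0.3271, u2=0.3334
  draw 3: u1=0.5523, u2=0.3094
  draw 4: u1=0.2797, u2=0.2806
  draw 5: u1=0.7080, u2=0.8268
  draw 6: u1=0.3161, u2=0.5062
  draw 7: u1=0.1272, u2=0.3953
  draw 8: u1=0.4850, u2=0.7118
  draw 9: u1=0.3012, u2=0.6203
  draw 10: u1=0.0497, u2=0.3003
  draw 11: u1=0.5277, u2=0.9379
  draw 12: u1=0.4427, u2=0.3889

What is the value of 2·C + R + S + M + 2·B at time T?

Value at T = 35

Check how each reaction changes W = 2·C + R + S + M + 2·B (weight of products minus weight of reactants):
R1: C + B -> 4 S: (1·4) − (2·1 + 2·1) = 4 − 4 = 0
R2: C -> 2 M: (1·2) − (2·1) = 2 − 2 = 0
R3: R + S -> 2 M: (1·2) − (1·1 + 1·1) = 2 − 2 = 0
Every reaction leaves W unchanged, so W is conserved and no simulation is needed: W(T) = W(0) = 2·3 + 9 + 7 + 3 + 2·5 = 35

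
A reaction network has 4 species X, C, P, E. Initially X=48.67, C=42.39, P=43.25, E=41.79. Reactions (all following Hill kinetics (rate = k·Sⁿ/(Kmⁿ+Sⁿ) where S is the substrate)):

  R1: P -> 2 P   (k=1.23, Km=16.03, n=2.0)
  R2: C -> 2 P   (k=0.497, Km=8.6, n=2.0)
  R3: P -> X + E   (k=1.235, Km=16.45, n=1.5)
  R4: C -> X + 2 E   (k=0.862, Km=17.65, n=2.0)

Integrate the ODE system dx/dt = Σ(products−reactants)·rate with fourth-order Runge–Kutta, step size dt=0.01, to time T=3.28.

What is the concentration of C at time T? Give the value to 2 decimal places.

RK4 with dt=0.01: 328 steps to T=3.28. Trajectory (selected grid times):
t=0.00: X=48.67 C=42.39 P=43.25 E=41.79
t=0.36: X=49.29 C=41.95 P=43.62 E=42.68
t=0.73: X=49.94 C=41.51 P=44.01 E=43.59
t=1.09: X=50.56 C=41.07 P=44.38 E=44.48
t=1.46: X=51.20 C=40.63 P=44.76 E=45.39
t=1.82: X=51.83 C=40.20 P=45.13 E=46.27
t=2.19: X=52.47 C=39.75 P=45.51 E=47.18
t=2.55: X=53.09 C=39.32 P=45.88 E=48.07
t=2.92: X=53.74 C=38.88 P=46.26 E=48.97
t=3.28: X=54.36 C=38.46 P=46.63 E=49.85
Read off C at T=3.28: 38.46

C at T = 38.46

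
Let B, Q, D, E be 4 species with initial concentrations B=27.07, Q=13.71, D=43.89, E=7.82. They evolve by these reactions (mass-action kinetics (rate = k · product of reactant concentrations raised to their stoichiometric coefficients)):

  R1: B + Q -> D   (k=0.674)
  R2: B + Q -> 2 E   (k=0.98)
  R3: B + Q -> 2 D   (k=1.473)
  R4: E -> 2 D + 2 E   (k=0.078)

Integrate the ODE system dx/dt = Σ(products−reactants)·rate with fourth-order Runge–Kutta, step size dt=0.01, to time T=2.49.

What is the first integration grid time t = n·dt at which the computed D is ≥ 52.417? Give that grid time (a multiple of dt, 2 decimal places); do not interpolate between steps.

RK4 with dt=0.01: 249 steps to T=2.49. Trajectory (selected grid times):
t=0.00: B=27.07 Q=13.71 D=43.89 E=7.82
t=0.01: B=20.05 Q=6.69 D=52.03 E=12.23
t=0.02: B=17.13 Q=3.77 D=55.44 E=14.07
t=0.28: B=13.36 Q=0.00 D=60.46 E=16.76
t=0.55: B=13.36 Q=0.00 D=61.18 E=17.12
t=0.83: B=13.36 Q=0.00 D=61.93 E=17.50
t=1.11: B=13.36 Q=0.00 D=62.71 E=17.89
t=1.38: B=13.36 Q=0.00 D=63.47 E=18.27
t=1.66: B=13.36 Q=0.00 D=64.27 E=18.67
t=1.94: B=13.36 Q=0.00 D=65.10 E=19.08
t=2.21: B=13.36 Q=0.00 D=65.91 E=19.49
t=2.49: B=13.36 Q=0.00 D=66.77 E=19.92
D(0.01)=52.031 < 52.417 but D(0.02)=55.438 ≥ 52.417, so the first grid time is t=0.02.

Threshold first reached at t = 0.02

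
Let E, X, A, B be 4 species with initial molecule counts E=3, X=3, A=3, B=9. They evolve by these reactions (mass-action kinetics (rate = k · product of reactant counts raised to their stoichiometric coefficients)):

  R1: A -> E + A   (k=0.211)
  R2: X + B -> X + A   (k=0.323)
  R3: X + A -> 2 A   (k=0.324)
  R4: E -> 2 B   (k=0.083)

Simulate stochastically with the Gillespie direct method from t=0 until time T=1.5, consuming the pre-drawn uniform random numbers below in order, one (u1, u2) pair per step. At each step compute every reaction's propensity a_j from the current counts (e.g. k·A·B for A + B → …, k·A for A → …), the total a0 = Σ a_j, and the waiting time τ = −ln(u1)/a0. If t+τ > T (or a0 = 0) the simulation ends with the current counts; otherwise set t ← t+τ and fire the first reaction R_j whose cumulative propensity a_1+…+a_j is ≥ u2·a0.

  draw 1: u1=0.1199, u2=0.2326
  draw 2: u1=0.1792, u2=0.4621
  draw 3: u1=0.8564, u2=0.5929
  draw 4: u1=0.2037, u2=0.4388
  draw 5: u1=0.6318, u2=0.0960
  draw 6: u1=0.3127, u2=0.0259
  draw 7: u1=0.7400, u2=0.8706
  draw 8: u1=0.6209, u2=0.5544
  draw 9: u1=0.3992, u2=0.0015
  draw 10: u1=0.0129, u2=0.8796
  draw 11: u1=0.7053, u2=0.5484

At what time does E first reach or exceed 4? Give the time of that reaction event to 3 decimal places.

t=0.000: E=3 X=3 A=3 B=9
Draw 1: a1=0.633, a2=8.721, a3=2.916, a4=0.249, a0=12.519; τ=−ln(0.1199)/12.519=0.169 → t=0.169; u2·a0=0.2326·12.519=2.912; a1=0.633 < 2.912 ≤ a1+a2=9.354 → R2 fires; E=3 X=3 A=4 B=8
Draw 2: a1=0.844, a2=7.752, a3=3.888, a4=0.249, a0=12.733; τ=−ln(0.1792)/12.733=0.135 → t=0.304; u2·a0=0.4621·12.733=5.884; a1=0.844 < 5.884 ≤ a1+a2=8.596 → R2 fires; E=3 X=3 A=5 B=7
Draw 3: a1=1.055, a2=6.783, a3=4.860, a4=0.249, a0=12.947; τ=−ln(0.8564)/12.947=0.012 → t=0.316; u2·a0=0.5929·12.947=7.676; a1=1.055 < 7.676 ≤ a1+a2=7.838 → R2 fires; E=3 X=3 A=6 B=6
Draw 4: a1=1.266, a2=5.814, a3=5.832, a4=0.249, a0=13.161; τ=−ln(0.2037)/13.161=0.121 → t=0.437; u2·a0=0.4388·13.161=5.775; a1=1.266 < 5.775 ≤ a1+a2=7.080 → R2 fires; E=3 X=3 A=7 B=5
Draw 5: a1=1.477, a2=4.845, a3=6.804, a4=0.249, a0=13.375; τ=−ln(0.6318)/13.375=0.034 → t=0.472; u2·a0=0.0960·13.375=1.284 ≤ a1=1.477 → R1 fires; E=4 X=3 A=7 B=5
Draw 6: a1=1.477, a2=4.845, a3=6.804, a4=0.332, a0=13.458; τ=−ln(0.3127)/13.458=0.086 → t=0.558; u2·a0=0.0259·13.458=0.349 ≤ a1=1.477 → R1 fires; E=5 X=3 A=7 B=5
Draw 7: a1=1.477, a2=4.845, a3=6.804, a4=0.415, a0=13.541; τ=−ln(0.7400)/13.541=0.022 → t=0.580; u2·a0=0.8706·13.541=11.789; a1+a2=6.322 < 11.789 ≤ a1+…+a3=13.126 → R3 fires; E=5 X=2 A=8 B=5
Draw 8: a1=1.688, a2=3.230, a3=5.184, a4=0.415, a0=10.517; τ=−ln(0.6209)/10.517=0.045 → t=0.626; u2·a0=0.5544·10.517=5.831; a1+a2=4.918 < 5.831 ≤ a1+…+a3=10.102 → R3 fires; E=5 X=1 A=9 B=5
Draw 9: a1=1.899, a2=1.615, a3=2.916, a4=0.415, a0=6.845; τ=−ln(0.3992)/6.845=0.134 → t=0.760; u2·a0=0.0015·6.845=0.010 ≤ a1=1.899 → R1 fires; E=6 X=1 A=9 B=5
Draw 10: a1=1.899, a2=1.615, a3=2.916, a4=0.498, a0=6.928; τ=−ln(0.0129)/6.928=0.628 → t=1.388; u2·a0=0.8796·6.928=6.094; a1+a2=3.514 < 6.094 ≤ a1+…+a3=6.430 → R3 fires; E=6 X=0 A=10 B=5
Draw 11: a1=2.110, a2=0.000, a3=0.000, a4=0.498, a0=2.608; τ=−ln(0.7053)/2.608=0.134 → t=1.522 > T=1.5: stop.
E first becomes ≥ 4 when it reaches 4 at the event at t=0.472.

Threshold first reached at t = 0.472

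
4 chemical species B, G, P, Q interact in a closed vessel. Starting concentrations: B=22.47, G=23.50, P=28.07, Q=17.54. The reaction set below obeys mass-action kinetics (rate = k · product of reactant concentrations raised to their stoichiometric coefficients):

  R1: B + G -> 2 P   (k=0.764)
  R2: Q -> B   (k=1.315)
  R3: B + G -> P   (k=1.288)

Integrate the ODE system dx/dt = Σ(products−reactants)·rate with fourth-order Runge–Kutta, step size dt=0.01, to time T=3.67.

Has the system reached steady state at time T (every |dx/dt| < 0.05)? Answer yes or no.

RK4 with dt=0.01: 367 steps to T=3.67. Trajectory (selected grid times):
t=0.00: B=22.47 G=23.50 P=28.07 Q=17.54
t=0.41: B=6.43 G=0.15 P=60.11 Q=10.23
t=0.82: B=10.54 G=0.00 P=60.32 Q=5.97
t=1.22: B=12.98 G=0.00 P=60.32 Q=3.53
t=1.63: B=14.45 G=0.00 P=60.32 Q=2.06
t=2.04: B=15.31 G=0.00 P=60.32 Q=1.20
t=2.45: B=15.81 G=0.00 P=60.32 Q=0.70
t=2.85: B=16.10 G=0.00 P=60.32 Q=0.41
t=3.26: B=16.27 G=0.00 P=60.32 Q=0.24
t=3.67: B=16.37 G=0.00 P=60.32 Q=0.14
Rates at T: R1=0.0000, R2=0.1849, R3=0.0000
dx/dt at T (Σ net stoichiometry × rate): B=+0.1849, G=-0.0000, P=+0.0000, Q=-0.1849
Largest |dx/dt| is |+0.1849| (B) ≥ 0.05 → not steady.

Steady state at T: no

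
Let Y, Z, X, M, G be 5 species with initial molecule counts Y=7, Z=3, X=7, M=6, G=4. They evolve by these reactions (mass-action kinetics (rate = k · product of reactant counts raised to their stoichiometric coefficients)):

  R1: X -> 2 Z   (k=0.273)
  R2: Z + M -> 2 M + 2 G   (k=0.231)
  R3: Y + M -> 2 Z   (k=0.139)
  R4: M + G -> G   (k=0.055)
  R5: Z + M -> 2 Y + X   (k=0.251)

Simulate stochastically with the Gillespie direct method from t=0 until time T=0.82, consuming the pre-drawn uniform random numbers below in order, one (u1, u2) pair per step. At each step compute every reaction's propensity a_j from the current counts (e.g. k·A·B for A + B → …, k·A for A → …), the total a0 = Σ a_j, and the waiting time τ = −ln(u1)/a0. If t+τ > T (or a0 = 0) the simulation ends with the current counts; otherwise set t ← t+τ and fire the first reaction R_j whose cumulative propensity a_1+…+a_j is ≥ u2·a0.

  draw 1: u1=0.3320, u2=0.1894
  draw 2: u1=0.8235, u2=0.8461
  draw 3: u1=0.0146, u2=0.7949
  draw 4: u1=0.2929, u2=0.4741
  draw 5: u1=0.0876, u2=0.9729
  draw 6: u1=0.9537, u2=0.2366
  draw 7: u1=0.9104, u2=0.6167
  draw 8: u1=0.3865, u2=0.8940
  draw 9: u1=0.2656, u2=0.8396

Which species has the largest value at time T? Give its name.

Dominant species at T: Y

t=0.000: Y=7 Z=3 X=7 M=6 G=4
Draw 1: a1=1.911, a2=4.158, a3=5.838, a4=1.320, a5=4.518, a0=17.745; τ=−ln(0.3320)/17.745=0.062 → t=0.062; u2·a0=0.1894·17.745=3.361; a1=1.911 < 3.361 ≤ a1+a2=6.069 → R2 fires; Y=7 Z=2 X=7 M=7 G=6
Draw 2: a1=1.911, a2=3.234, a3=6.811, a4=2.310, a5=3.514, a0=17.780; τ=−ln(0.8235)/17.780=0.011 → t=0.073; u2·a0=0.8461·17.780=15.044; a1+…+a4=14.266 < 15.044 ≤ a1+…+a5=17.780 → R5 fires; Y=9 Z=1 X=8 M=6 G=6
Draw 3: a1=2.184, a2=1.386, a3=7.506, a4=1.980, a5=1.506, a0=14.562; τ=−ln(0.0146)/14.562=0.290 → t=0.363; u2·a0=0.7949·14.562=11.575; a1+…+a3=11.076 < 11.575 ≤ a1+…+a4=13.056 → R4 fires; Y=9 Z=1 X=8 M=5 G=6
Draw 4: a1=2.184, a2=1.155, a3=6.255, a4=1.650, a5=1.255, a0=12.499; τ=−ln(0.2929)/12.499=0.098 → t=0.462; u2·a0=0.4741·12.499=5.926; a1+a2=3.339 < 5.926 ≤ a1+…+a3=9.594 → R3 fires; Y=8 Z=3 X=8 M=4 G=6
Draw 5: a1=2.184, a2=2.772, a3=4.448, a4=1.320, a5=3.012, a0=13.736; τ=−ln(0.0876)/13.736=0.177 → t=0.639; u2·a0=0.9729·13.736=13.364; a1+…+a4=10.724 < 13.364 ≤ a1+…+a5=13.736 → R5 fires; Y=10 Z=2 X=9 M=3 G=6
Draw 6: a1=2.457, a2=1.386, a3=4.170, a4=0.990, a5=1.506, a0=10.509; τ=−ln(0.9537)/10.509=0.005 → t=0.643; u2·a0=0.2366·10.509=2.486; a1=2.457 < 2.486 ≤ a1+a2=3.843 → R2 fires; Y=10 Z=1 X=9 M=4 G=8
Draw 7: a1=2.457, a2=0.924, a3=5.560, a4=1.760, a5=1.004, a0=11.705; τ=−ln(0.9104)/11.705=0.008 → t=0.651; u2·a0=0.6167·11.705=7.218; a1+a2=3.381 < 7.218 ≤ a1+…+a3=8.941 → R3 fires; Y=9 Z=3 X=9 M=3 G=8
Draw 8: a1=2.457, a2=2.079, a3=3.753, a4=1.320, a5=2.259, a0=11.868; τ=−ln(0.3865)/11.868=0.080 → t=0.731; u2·a0=0.8940·11.868=10.610; a1+…+a4=9.609 < 10.610 ≤ a1+…+a5=11.868 → R5 fires; Y=11 Z=2 X=10 M=2 G=8
Draw 9: a1=2.730, a2=0.924, a3=3.058, a4=0.880, a5=1.004, a0=8.596; τ=−ln(0.2656)/8.596=0.154 → t=0.886 > T=0.82: stop.
At T=0.82: Y=11 Z=2 X=10 M=2 G=8; the largest is Y.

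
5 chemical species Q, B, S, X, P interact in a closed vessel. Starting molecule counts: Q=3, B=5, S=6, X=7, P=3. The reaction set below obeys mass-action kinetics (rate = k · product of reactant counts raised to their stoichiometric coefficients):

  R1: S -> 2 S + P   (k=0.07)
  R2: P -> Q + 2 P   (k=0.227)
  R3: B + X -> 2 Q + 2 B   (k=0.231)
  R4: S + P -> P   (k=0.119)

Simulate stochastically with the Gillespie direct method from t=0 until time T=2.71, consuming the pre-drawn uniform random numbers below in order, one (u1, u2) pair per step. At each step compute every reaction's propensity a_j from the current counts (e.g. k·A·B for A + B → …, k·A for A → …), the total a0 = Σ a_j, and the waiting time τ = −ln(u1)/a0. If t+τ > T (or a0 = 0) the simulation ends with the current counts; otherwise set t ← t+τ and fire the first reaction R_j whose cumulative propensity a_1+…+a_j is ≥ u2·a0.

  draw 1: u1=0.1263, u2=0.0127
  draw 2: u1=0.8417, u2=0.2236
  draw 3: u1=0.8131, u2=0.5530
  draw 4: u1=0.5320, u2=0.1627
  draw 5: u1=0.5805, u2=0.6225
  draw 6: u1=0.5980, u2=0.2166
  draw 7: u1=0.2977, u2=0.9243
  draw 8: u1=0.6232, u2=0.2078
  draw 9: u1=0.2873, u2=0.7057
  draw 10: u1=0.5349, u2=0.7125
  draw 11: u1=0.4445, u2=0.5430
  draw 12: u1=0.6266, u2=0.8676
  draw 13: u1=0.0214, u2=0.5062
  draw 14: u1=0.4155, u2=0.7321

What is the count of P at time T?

P at T = 4

t=0.000: Q=3 B=5 S=6 X=7 P=3
Draw 1: a1=0.420, a2=0.681, a3=8.085, a4=2.142, a0=11.328; τ=−ln(0.1263)/11.328=0.183 → t=0.183; u2·a0=0.0127·11.328=0.144 ≤ a1=0.420 → R1 fires; Q=3 B=5 S=7 X=7 P=4
Draw 2: a1=0.490, a2=0.908, a3=8.085, a4=3.332, a0=12.815; τ=−ln(0.8417)/12.815=0.013 → t=0.196; u2·a0=0.2236·12.815=2.865; a1+a2=1.398 < 2.865 ≤ a1+…+a3=9.483 → R3 fires; Q=5 B=6 S=7 X=6 P=4
Draw 3: a1=0.490, a2=0.908, a3=8.316, a4=3.332, a0=13.046; τ=−ln(0.8131)/13.046=0.016 → t=0.212; u2·a0=0.5530·13.046=7.214; a1+a2=1.398 < 7.214 ≤ a1+…+a3=9.714 → R3 fires; Q=7 B=7 S=7 X=5 P=4
Draw 4: a1=0.490, a2=0.908, a3=8.085, a4=3.332, a0=12.815; τ=−ln(0.5320)/12.815=0.049 → t=0.261; u2·a0=0.1627·12.815=2.085; a1+a2=1.398 < 2.085 ≤ a1+…+a3=9.483 → R3 fires; Q=9 B=8 S=7 X=4 P=4
Draw 5: a1=0.490, a2=0.908, a3=7.392, a4=3.332, a0=12.122; τ=−ln(0.5805)/12.122=0.045 → t=0.306; u2·a0=0.6225·12.122=7.546; a1+a2=1.398 < 7.546 ≤ a1+…+a3=8.790 → R3 fires; Q=11 B=9 S=7 X=3 P=4
Draw 6: a1=0.490, a2=0.908, a3=6.237, a4=3.332, a0=10.967; τ=−ln(0.5980)/10.967=0.047 → t=0.353; u2·a0=0.2166·10.967=2.375; a1+a2=1.398 < 2.375 ≤ a1+…+a3=7.635 → R3 fires; Q=13 B=10 S=7 X=2 P=4
Draw 7: a1=0.490, a2=0.908, a3=4.620, a4=3.332, a0=9.350; τ=−ln(0.2977)/9.350=0.130 → t=0.483; u2·a0=0.9243·9.350=8.642; a1+…+a3=6.018 < 8.642 ≤ a1+…+a4=9.350 → R4 fires; Q=13 B=10 S=6 X=2 P=4
Draw 8: a1=0.420, a2=0.908, a3=4.620, a4=2.856, a0=8.804; τ=−ln(0.6232)/8.804=0.054 → t=0.536; u2·a0=0.2078·8.804=1.829; a1+a2=1.328 < 1.829 ≤ a1+…+a3=5.948 → R3 fires; Q=15 B=11 S=6 X=1 P=4
Draw 9: a1=0.420, a2=0.908, a3=2.541, a4=2.856, a0=6.725; τ=−ln(0.2873)/6.725=0.185 → t=0.722; u2·a0=0.7057·6.725=4.746; a1+…+a3=3.869 < 4.746 ≤ a1+…+a4=6.725 → R4 fires; Q=15 B=11 S=5 X=1 P=4
Draw 10: a1=0.350, a2=0.908, a3=2.541, a4=2.380, a0=6.179; τ=−ln(0.5349)/6.179=0.101 → t=0.823; u2·a0=0.7125·6.179=4.403; a1+…+a3=3.799 < 4.403 ≤ a1+…+a4=6.179 → R4 fires; Q=15 B=11 S=4 X=1 P=4
Draw 11: a1=0.280, a2=0.908, a3=2.541, a4=1.904, a0=5.633; τ=−ln(0.4445)/5.633=0.144 → t=0.967; u2·a0=0.5430·5.633=3.059; a1+a2=1.188 < 3.059 ≤ a1+…+a3=3.729 → R3 fires; Q=17 B=12 S=4 X=0 P=4
Draw 12: a1=0.280, a2=0.908, a3=0.000, a4=1.904, a0=3.092; τ=−ln(0.6266)/3.092=0.151 → t=1.118; u2·a0=0.8676·3.092=2.683; a1+…+a3=1.188 < 2.683 ≤ a1+…+a4=3.092 → R4 fires; Q=17 B=12 S=3 X=0 P=4
Draw 13: a1=0.210, a2=0.908, a3=0.000, a4=1.428, a0=2.546; τ=−ln(0.0214)/2.546=1.510 → t=2.628; u2·a0=0.5062·2.546=1.289; a1+…+a3=1.118 < 1.289 ≤ a1+…+a4=2.546 → R4 fires; Q=17 B=12 S=2 X=0 P=4
Draw 14: a1=0.140, a2=0.908, a3=0.000, a4=0.952, a0=2.000; τ=−ln(0.4155)/2.000=0.439 → t=3.067 > T=2.71: stop.
Read off P at T=2.71: 4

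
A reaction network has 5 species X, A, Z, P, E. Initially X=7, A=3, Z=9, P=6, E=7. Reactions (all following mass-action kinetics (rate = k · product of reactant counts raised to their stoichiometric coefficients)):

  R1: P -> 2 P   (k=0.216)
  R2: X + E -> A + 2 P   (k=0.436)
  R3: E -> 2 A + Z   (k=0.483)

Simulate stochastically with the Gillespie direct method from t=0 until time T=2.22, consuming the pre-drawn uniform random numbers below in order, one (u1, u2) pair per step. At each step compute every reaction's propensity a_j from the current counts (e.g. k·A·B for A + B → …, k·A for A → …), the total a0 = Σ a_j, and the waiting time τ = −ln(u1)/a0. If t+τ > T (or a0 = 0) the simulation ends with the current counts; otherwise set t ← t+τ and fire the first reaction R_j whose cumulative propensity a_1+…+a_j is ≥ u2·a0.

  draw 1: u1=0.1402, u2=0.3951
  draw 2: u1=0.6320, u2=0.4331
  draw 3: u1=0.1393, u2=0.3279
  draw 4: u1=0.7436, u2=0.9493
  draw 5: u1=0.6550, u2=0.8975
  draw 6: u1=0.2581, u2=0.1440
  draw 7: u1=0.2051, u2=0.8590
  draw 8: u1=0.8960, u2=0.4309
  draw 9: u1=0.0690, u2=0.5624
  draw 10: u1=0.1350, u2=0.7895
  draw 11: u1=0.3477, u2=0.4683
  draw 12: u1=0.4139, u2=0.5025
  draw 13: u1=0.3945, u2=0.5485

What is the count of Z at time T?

Z at T = 11

t=0.000: X=7 A=3 Z=9 P=6 E=7
Draw 1: a1=1.296, a2=21.364, a3=3.381, a0=26.041; τ=−ln(0.1402)/26.041=0.075 → t=0.075; u2·a0=0.3951·26.041=10.289; a1=1.296 < 10.289 ≤ a1+a2=22.660 → R2 fires; X=6 A=4 Z=9 P=8 E=6
Draw 2: a1=1.728, a2=15.696, a3=2.898, a0=20.322; τ=−ln(0.6320)/20.322=0.023 → t=0.098; u2·a0=0.4331·20.322=8.801; a1=1.728 < 8.801 ≤ a1+a2=17.424 → R2 fires; X=5 A=5 Z=9 P=10 E=5
Draw 3: a1=2.160, a2=10.900, a3=2.415, a0=15.475; τ=−ln(0.1393)/15.475=0.127 → t=0.225; u2·a0=0.3279·15.475=5.074; a1=2.160 < 5.074 ≤ a1+a2=13.060 → R2 fires; X=4 A=6 Z=9 P=12 E=4
Draw 4: a1=2.592, a2=6.976, a3=1.932, a0=11.500; τ=−ln(0.7436)/11.500=0.026 → t=0.251; u2·a0=0.9493·11.500=10.917; a1+a2=9.568 < 10.917 ≤ a1+…+a3=11.500 → R3 fires; X=4 A=8 Z=10 P=12 E=3
Draw 5: a1=2.592, a2=5.232, a3=1.449, a0=9.273; τ=−ln(0.6550)/9.273=0.046 → t=0.297; u2·a0=0.8975·9.273=8.323; a1+a2=7.824 < 8.323 ≤ a1+…+a3=9.273 → R3 fires; X=4 A=10 Z=11 P=12 E=2
Draw 6: a1=2.592, a2=3.488, a3=0.966, a0=7.046; τ=−ln(0.2581)/7.046=0.192 → t=0.489; u2·a0=0.1440·7.046=1.015 ≤ a1=2.592 → R1 fires; X=4 A=10 Z=11 P=13 E=2
Draw 7: a1=2.808, a2=3.488, a3=0.966, a0=7.262; τ=−ln(0.2051)/7.262=0.218 → t=0.707; u2·a0=0.8590·7.262=6.238; a1=2.808 < 6.238 ≤ a1+a2=6.296 → R2 fires; X=3 A=11 Z=11 P=15 E=1
Draw 8: a1=3.240, a2=1.308, a3=0.483, a0=5.031; τ=−ln(0.8960)/5.031=0.022 → t=0.729; u2·a0=0.4309·5.031=2.168 ≤ a1=3.240 → R1 fires; X=3 A=11 Z=11 P=16 E=1
Draw 9: a1=3.456, a2=1.308, a3=0.483, a0=5.247; τ=−ln(0.0690)/5.247=0.510 → t=1.239; u2·a0=0.5624·5.247=2.951 ≤ a1=3.456 → R1 fires; X=3 A=11 Z=11 P=17 E=1
Draw 10: a1=3.672, a2=1.308, a3=0.483, a0=5.463; τ=−ln(0.1350)/5.463=0.367 → t=1.605; u2·a0=0.7895·5.463=4.313; a1=3.672 < 4.313 ≤ a1+a2=4.980 → R2 fires; X=2 A=12 Z=11 P=19 E=0
Draw 11: a1=4.104, a2=0.000, a3=0.000, a0=4.104; τ=−ln(0.3477)/4.104=0.257 → t=1.863; u2·a0=0.4683·4.104=1.922 ≤ a1=4.104 → R1 fires; X=2 A=12 Z=11 P=20 E=0
Draw 12: a1=4.320, a2=0.000, a3=0.000, a0=4.320; τ=−ln(0.4139)/4.320=0.204 → t=2.067; u2·a0=0.5025·4.320=2.171 ≤ a1=4.320 → R1 fires; X=2 A=12 Z=11 P=21 E=0
Draw 13: a1=4.536, a2=0.000, a3=0.000, a0=4.536; τ=−ln(0.3945)/4.536=0.205 → t=2.272 > T=2.22: stop.
Read off Z at T=2.22: 11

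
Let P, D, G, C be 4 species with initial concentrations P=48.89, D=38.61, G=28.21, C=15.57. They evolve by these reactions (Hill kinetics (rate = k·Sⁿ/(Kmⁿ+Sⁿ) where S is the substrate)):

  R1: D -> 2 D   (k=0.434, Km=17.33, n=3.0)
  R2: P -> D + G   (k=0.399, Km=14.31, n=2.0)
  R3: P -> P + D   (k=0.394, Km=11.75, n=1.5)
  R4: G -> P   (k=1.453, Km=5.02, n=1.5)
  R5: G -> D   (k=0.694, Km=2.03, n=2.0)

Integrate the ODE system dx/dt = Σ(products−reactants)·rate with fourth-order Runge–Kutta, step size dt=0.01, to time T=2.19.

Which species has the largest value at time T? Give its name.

Dominant species at T: P

RK4 with dt=0.01: 219 steps to T=2.19. Trajectory (selected grid times):
t=0.00: P=48.89 D=38.61 G=28.21 C=15.57
t=0.24: P=49.13 D=39.04 G=27.81 C=15.57
t=0.49: P=49.37 D=39.50 G=27.39 C=15.57
t=0.73: P=49.61 D=39.93 G=26.99 C=15.57
t=0.97: P=49.84 D=40.37 G=26.59 C=15.57
t=1.22: P=50.08 D=40.82 G=26.17 C=15.57
t=1.46: P=50.32 D=41.26 G=25.78 C=15.57
t=1.70: P=50.55 D=41.69 G=25.38 C=15.57
t=1.95: P=50.79 D=42.15 G=24.97 C=15.57
t=2.19: P=51.02 D=42.58 G=24.57 C=15.57
At T=2.19: P=51.02 D=42.58 G=24.57 C=15.57; the largest is P.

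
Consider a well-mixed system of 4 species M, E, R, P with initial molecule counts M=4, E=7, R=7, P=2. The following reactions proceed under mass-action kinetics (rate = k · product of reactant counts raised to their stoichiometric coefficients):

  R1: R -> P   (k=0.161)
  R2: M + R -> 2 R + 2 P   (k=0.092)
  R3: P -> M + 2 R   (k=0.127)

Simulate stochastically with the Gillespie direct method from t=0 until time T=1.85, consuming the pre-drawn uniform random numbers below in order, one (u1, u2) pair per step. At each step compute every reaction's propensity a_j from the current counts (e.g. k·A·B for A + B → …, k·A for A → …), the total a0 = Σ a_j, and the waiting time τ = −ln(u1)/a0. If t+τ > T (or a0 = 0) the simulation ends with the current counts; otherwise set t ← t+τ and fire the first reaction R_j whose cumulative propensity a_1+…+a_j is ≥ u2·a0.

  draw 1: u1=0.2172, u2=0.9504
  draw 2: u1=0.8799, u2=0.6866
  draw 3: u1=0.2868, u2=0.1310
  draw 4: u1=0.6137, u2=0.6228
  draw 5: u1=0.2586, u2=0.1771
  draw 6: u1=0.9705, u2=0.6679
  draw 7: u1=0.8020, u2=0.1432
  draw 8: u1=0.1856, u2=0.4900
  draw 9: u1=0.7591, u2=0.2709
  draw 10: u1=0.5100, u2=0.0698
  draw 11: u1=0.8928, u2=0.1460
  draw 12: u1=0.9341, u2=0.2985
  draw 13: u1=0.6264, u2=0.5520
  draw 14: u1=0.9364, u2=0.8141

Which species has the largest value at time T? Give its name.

t=0.000: M=4 E=7 R=7 P=2
Draw 1: a1=1.127, a2=2.576, a3=0.254, a0=3.957; τ=−ln(0.2172)/3.957=0.386 → t=0.386; u2·a0=0.9504·3.957=3.761; a1+a2=3.703 < 3.761 ≤ a1+…+a3=3.957 → R3 fires; M=5 E=7 R=9 P=1
Draw 2: a1=1.449, a2=4.140, a3=0.127, a0=5.716; τ=−ln(0.8799)/5.716=0.022 → t=0.408; u2·a0=0.6866·5.716=3.925; a1=1.449 < 3.925 ≤ a1+a2=5.589 → R2 fires; M=4 E=7 R=10 P=3
Draw 3: a1=1.610, a2=3.680, a3=0.381, a0=5.671; τ=−ln(0.2868)/5.671=0.220 → t=0.629; u2·a0=0.1310·5.671=0.743 ≤ a1=1.610 → R1 fires; M=4 E=7 R=9 P=4
Draw 4: a1=1.449, a2=3.312, a3=0.508, a0=5.269; τ=−ln(0.6137)/5.269=0.093 → t=0.721; u2·a0=0.6228·5.269=3.282; a1=1.449 < 3.282 ≤ a1+a2=4.761 → R2 fires; M=3 E=7 R=10 P=6
Draw 5: a1=1.610, a2=2.760, a3=0.762, a0=5.132; τ=−ln(0.2586)/5.132=0.264 → t=0.985; u2·a0=0.1771·5.132=0.909 ≤ a1=1.610 → R1 fires; M=3 E=7 R=9 P=7
Draw 6: a1=1.449, a2=2.484, a3=0.889, a0=4.822; τ=−ln(0.9705)/4.822=0.006 → t=0.991; u2·a0=0.6679·4.822=3.221; a1=1.449 < 3.221 ≤ a1+a2=3.933 → R2 fires; M=2 E=7 R=10 P=9
Draw 7: a1=1.610, a2=1.840, a3=1.143, a0=4.593; τ=−ln(0.8020)/4.593=0.048 → t=1.039; u2·a0=0.1432·4.593=0.658 ≤ a1=1.610 → R1 fires; M=2 E=7 R=9 P=10
Draw 8: a1=1.449, a2=1.656, a3=1.270, a0=4.375; τ=−ln(0.1856)/4.375=0.385 → t=1.424; u2·a0=0.4900·4.375=2.144; a1=1.449 < 2.144 ≤ a1+a2=3.105 → R2 fires; M=1 E=7 R=10 P=12
Draw 9: a1=1.610, a2=0.920, a3=1.524, a0=4.054; τ=−ln(0.7591)/4.054=0.068 → t=1.492; u2·a0=0.2709·4.054=1.098 ≤ a1=1.610 → R1 fires; M=1 E=7 R=9 P=13
Draw 10: a1=1.449, a2=0.828, a3=1.651, a0=3.928; τ=−ln(0.5100)/3.928=0.171 → t=1.663; u2·a0=0.0698·3.928=0.274 ≤ a1=1.449 → R1 fires; M=1 E=7 R=8 P=14
Draw 11: a1=1.288, a2=0.736, a3=1.778, a0=3.802; τ=−ln(0.8928)/3.802=0.030 → t=1.693; u2·a0=0.1460·3.802=0.555 ≤ a1=1.288 → R1 fires; M=1 E=7 R=7 P=15
Draw 12: a1=1.127, a2=0.644, a3=1.905, a0=3.676; τ=−ln(0.9341)/3.676=0.019 → t=1.712; u2·a0=0.2985·3.676=1.097 ≤ a1=1.127 → R1 fires; M=1 E=7 R=6 P=16
Draw 13: a1=0.966, a2=0.552, a3=2.032, a0=3.550; τ=−ln(0.6264)/3.550=0.132 → t=1.843; u2·a0=0.5520·3.550=1.960; a1+a2=1.518 < 1.960 ≤ a1+…+a3=3.550 → R3 fires; M=2 E=7 R=8 P=15
Draw 14: a1=1.288, a2=1.472, a3=1.905, a0=4.665; τ=−ln(0.9364)/4.665=0.014 → t=1.858 > T=1.85: stop.
At T=1.85: M=2 E=7 R=8 P=15; the largest is P.

Dominant species at T: P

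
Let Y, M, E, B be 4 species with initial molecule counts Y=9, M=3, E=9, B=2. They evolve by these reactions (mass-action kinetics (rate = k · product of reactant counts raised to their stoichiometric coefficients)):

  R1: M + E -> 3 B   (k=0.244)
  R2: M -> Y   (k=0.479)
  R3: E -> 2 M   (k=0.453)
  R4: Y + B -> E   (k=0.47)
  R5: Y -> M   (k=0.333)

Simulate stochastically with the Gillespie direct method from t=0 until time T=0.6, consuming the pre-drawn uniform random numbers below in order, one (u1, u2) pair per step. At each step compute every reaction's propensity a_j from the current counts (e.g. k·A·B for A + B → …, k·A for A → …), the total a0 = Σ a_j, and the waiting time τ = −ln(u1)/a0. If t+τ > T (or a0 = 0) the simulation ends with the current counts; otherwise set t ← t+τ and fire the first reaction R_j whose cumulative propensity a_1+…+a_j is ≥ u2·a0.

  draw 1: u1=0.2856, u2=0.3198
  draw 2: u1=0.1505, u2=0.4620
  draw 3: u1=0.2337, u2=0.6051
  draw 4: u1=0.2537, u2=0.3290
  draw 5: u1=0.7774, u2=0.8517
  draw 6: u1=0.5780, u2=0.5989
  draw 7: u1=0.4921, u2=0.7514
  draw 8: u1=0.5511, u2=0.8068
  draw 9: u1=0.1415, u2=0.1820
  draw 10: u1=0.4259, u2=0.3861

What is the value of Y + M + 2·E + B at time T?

Value at T = 32

Check how each reaction changes W = Y + M + 2·E + B (weight of products minus weight of reactants):
R1: M + E -> 3 B: (1·3) − (1·1 + 2·1) = 3 − 3 = 0
R2: M -> Y: (1·1) − (1·1) = 1 − 1 = 0
R3: E -> 2 M: (1·2) − (2·1) = 2 − 2 = 0
R4: Y + B -> E: (2·1) − (1·1 + 1·1) = 2 − 2 = 0
R5: Y -> M: (1·1) − (1·1) = 1 − 1 = 0
Every reaction leaves W unchanged, so W is conserved and no simulation is needed: W(T) = W(0) = 9 + 3 + 2·9 + 2 = 32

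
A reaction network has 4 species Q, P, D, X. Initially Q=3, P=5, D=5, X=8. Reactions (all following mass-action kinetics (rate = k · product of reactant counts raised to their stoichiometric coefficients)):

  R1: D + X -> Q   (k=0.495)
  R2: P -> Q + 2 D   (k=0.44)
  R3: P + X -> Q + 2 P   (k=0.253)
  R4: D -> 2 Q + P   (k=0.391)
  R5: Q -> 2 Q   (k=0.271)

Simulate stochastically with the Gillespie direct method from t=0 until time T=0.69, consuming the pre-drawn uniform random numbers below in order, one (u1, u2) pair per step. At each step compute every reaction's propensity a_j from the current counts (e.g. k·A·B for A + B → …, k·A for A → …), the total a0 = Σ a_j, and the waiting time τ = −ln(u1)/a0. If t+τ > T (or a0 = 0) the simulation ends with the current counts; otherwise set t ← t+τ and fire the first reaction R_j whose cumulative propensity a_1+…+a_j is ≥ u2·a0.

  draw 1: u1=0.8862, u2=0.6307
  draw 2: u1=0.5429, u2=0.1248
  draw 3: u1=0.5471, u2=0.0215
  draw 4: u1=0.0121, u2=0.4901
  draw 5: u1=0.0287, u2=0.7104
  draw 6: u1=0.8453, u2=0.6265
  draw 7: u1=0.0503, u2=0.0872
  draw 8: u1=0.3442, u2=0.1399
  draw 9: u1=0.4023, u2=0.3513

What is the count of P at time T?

t=0.000: Q=3 P=5 D=5 X=8
Draw 1: a1=19.800, a2=2.200, a3=10.120, a4=1.955, a5=0.813, a0=34.888; τ=−ln(0.8862)/34.888=0.003 → t=0.003; u2·a0=0.6307·34.888=22.004; a1+a2=22.000 < 22.004 ≤ a1+…+a3=32.120 → R3 fires; Q=4 P=6 D=5 X=7
Draw 2: a1=17.325, a2=2.640, a3=10.626, a4=1.955, a5=1.084, a0=33.630; τ=−ln(0.5429)/33.630=0.018 → t=0.022; u2·a0=0.1248·33.630=4.197 ≤ a1=17.325 → R1 fires; Q=5 P=6 D=4 X=6
Draw 3: a1=11.880, a2=2.640, a3=9.108, a4=1.564, a5=1.355, a0=26.547; τ=−ln(0.5471)/26.547=0.023 → t=0.044; u2·a0=0.0215·26.547=0.571 ≤ a1=11.880 → R1 fires; Q=6 P=6 D=3 X=5
Draw 4: a1=7.425, a2=2.640, a3=7.590, a4=1.173, a5=1.626, a0=20.454; τ=−ln(0.0121)/20.454=0.216 → t=0.260; u2·a0=0.4901·20.454=10.025; a1=7.425 < 10.025 ≤ a1+a2=10.065 → R2 fires; Q=7 P=5 D=5 X=5
Draw 5: a1=12.375, a2=2.200, a3=6.325, a4=1.955, a5=1.897, a0=24.752; τ=−ln(0.0287)/24.752=0.143 → t=0.404; u2·a0=0.7104·24.752=17.584; a1+a2=14.575 < 17.584 ≤ a1+…+a3=20.900 → R3 fires; Q=8 P=6 D=5 X=4
Draw 6: a1=9.900, a2=2.640, a3=6.072, a4=1.955, a5=2.168, a0=22.735; τ=−ln(0.8453)/22.735=0.007 → t=0.411; u2·a0=0.6265·22.735=14.243; a1+a2=12.540 < 14.243 ≤ a1+…+a3=18.612 → R3 fires; Q=9 P=7 D=5 X=3
Draw 7: a1=7.425, a2=3.080, a3=5.313, a4=1.955, a5=2.439, a0=20.212; τ=−ln(0.0503)/20.212=0.148 → t=0.559; u2·a0=0.0872·20.212=1.762 ≤ a1=7.425 → R1 fires; Q=10 P=7 D=4 X=2
Draw 8: a1=3.960, a2=3.080, a3=3.542, a4=1.564, a5=2.710, a0=14.856; τ=−ln(0.3442)/14.856=0.072 → t=0.631; u2·a0=0.1399·14.856=2.078 ≤ a1=3.960 → R1 fires; Q=11 P=7 D=3 X=1
Draw 9: a1=1.485, a2=3.080, a3=1.771, a4=1.173, a5=2.981, a0=10.490; τ=−ln(0.4023)/10.490=0.087 → t=0.718 > T=0.69: stop.
Read off P at T=0.69: 7

P at T = 7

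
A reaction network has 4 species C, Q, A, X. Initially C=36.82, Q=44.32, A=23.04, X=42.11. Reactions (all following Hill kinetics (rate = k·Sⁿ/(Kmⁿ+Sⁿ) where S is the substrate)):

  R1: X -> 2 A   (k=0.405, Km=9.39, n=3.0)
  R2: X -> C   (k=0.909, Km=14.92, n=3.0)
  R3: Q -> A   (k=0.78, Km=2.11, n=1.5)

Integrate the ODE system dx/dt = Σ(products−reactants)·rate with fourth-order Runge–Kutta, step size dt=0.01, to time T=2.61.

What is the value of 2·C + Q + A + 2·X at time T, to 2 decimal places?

Value at T = 225.22

Check how each reaction changes W = 2·C + Q + A + 2·X (weight of products minus weight of reactants):
R1: X -> 2 A: (1·2) − (2·1) = 2 − 2 = 0
R2: X -> C: (2·1) − (2·1) = 2 − 2 = 0
R3: Q -> A: (1·1) − (1·1) = 1 − 1 = 0
Every reaction leaves W unchanged, so W is conserved and no simulation is needed: W(T) = W(0) = 2·36.82 + 44.32 + 23.04 + 2·42.11 = 225.22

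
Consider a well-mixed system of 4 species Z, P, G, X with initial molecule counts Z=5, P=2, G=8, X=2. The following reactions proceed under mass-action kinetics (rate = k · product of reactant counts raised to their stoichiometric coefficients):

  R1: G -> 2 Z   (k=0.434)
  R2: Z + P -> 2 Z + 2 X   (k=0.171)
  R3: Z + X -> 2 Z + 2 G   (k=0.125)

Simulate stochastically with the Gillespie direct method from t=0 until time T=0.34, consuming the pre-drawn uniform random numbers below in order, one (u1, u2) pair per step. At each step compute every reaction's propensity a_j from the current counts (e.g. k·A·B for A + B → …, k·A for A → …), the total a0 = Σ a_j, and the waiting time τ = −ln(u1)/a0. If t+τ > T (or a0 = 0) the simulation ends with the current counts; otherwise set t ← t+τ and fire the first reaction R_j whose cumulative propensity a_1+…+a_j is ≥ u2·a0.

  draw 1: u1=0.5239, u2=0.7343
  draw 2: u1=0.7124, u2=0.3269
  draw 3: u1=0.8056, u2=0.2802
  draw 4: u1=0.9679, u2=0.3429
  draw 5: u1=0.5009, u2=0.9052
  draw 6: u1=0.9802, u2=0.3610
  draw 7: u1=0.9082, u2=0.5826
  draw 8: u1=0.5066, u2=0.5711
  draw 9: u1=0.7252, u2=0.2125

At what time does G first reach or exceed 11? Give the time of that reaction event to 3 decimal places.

t=0.000: Z=5 P=2 G=8 X=2
Draw 1: a1=3.472, a2=1.710, a3=1.250, a0=6.432; τ=−ln(0.5239)/6.432=0.101 → t=0.101; u2·a0=0.7343·6.432=4.723; a1=3.472 < 4.723 ≤ a1+a2=5.182 → R2 fires; Z=6 P=1 G=8 X=4
Draw 2: a1=3.472, a2=1.026, a3=3.000, a0=7.498; τ=−ln(0.7124)/7.498=0.045 → t=0.146; u2·a0=0.3269·7.498=2.451 ≤ a1=3.472 → R1 fires; Z=8 P=1 G=7 X=4
Draw 3: a1=3.038, a2=1.368, a3=4.000, a0=8.406; τ=−ln(0.8056)/8.406=0.026 → t=0.171; u2·a0=0.2802·8.406=2.355 ≤ a1=3.038 → R1 fires; Z=10 P=1 G=6 X=4
Draw 4: a1=2.604, a2=1.710, a3=5.000, a0=9.314; τ=−ln(0.9679)/9.314=0.004 → t=0.175; u2·a0=0.3429·9.314=3.194; a1=2.604 < 3.194 ≤ a1+a2=4.314 → R2 fires; Z=11 P=0 G=6 X=6
Draw 5: a1=2.604, a2=0.000, a3=8.250, a0=10.854; τ=−ln(0.5009)/10.854=0.064 → t=0.239; u2·a0=0.9052·10.854=9.825; a1+a2=2.604 < 9.825 ≤ a1+…+a3=10.854 → R3 fires; Z=12 P=0 G=8 X=5
Draw 6: a1=3.472, a2=0.000, a3=7.500, a0=10.972; τ=−ln(0.9802)/10.972=0.002 → t=0.240; u2·a0=0.3610·10.972=3.961; a1+a2=3.472 < 3.961 ≤ a1+…+a3=10.972 → R3 fires; Z=13 P=0 G=10 X=4
Draw 7: a1=4.340, a2=0.000, a3=6.500, a0=10.840; τ=−ln(0.9082)/10.840=0.009 → t=0.249; u2·a0=0.5826·10.840=6.315; a1+a2=4.340 < 6.315 ≤ a1+…+a3=10.840 → R3 fires; Z=14 P=0 G=12 X=3
Draw 8: a1=5.208, a2=0.000, a3=5.250, a0=10.458; τ=−ln(0.5066)/10.458=0.065 → t=0.314; u2·a0=0.5711·10.458=5.973; a1+a2=5.208 < 5.973 ≤ a1+…+a3=10.458 → R3 fires; Z=15 P=0 G=14 X=2
Draw 9: a1=6.076, a2=0.000, a3=3.750, a0=9.826; τ=−ln(0.7252)/9.826=0.033 → t=0.347 > T=0.34: stop.
G first becomes ≥ 11 when it reaches 12 at the event at t=0.249.

Threshold first reached at t = 0.249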